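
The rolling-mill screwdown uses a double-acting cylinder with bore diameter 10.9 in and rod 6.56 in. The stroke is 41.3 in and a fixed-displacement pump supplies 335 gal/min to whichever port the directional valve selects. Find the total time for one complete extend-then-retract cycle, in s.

t ≈ 4.89 s

Cap-side area A_cap = π/4 × (10.9 in)² = 93.31 in^2
Rod-side annular area A_ann = π/4 × (10.9² − 6.56²) = 59.51 in^2
t_ext = A_cap·L/Q = 2.988 s
t_ret = A_ann·L/Q = 1.906 s
t_cycle = t_ext + t_ret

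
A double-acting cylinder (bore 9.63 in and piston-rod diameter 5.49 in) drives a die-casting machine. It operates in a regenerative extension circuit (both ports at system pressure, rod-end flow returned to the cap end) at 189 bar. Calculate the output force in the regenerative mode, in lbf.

F ≈ 64900 lbf

With equal pressure on both faces, forces on the annular region cancel; the net push is pressure × rod cross-section.
Rod cross-section A_rod = π/4 × (5.49 in)² = 23.67 in^2
F = P × A_rod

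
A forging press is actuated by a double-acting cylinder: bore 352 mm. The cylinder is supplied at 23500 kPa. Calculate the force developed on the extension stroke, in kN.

Cap-side area A_cap = π/4 × (352 mm)² = 97310 mm^2
F = P × A_cap = 23500 kPa × A_cap

F ≈ 2290 kN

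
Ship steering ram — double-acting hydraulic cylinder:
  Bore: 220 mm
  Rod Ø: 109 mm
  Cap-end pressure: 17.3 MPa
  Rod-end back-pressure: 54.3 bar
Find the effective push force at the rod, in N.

Cap-side area A_cap = π/4 × (220 mm)² = 38010 mm^2
Rod-side annular area A_ann = π/4 × (220² − 109²) = 28680 mm^2
Net thrust = P_cap·A_cap − P_rod·A_ann = 6.576e5 N − 1.557e5 N

F ≈ 5.02e5 N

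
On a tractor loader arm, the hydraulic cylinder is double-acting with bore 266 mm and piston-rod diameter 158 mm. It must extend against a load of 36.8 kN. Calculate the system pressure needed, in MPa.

Cap-side area A_cap = π/4 × (266 mm)² = 55570 mm^2
P = F / A = 36.8 kN / A

P ≈ 0.662 MPa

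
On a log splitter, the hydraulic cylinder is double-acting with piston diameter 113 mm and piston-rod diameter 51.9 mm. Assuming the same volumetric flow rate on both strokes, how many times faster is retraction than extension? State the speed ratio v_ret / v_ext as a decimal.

Cap-side area A_cap = π/4 × (113 mm)² = 10030 mm^2
Rod-side annular area A_ann = π/4 × (113² − 51.9²) = 7913 mm^2
For equal Q, v ∝ 1/A, so v_ret/v_ext = A_cap/A_ann.

v_ret/v_ext ≈ 1.27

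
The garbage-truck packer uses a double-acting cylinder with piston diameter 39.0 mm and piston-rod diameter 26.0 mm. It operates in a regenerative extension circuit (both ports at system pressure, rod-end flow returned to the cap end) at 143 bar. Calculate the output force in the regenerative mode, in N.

With equal pressure on both faces, forces on the annular region cancel; the net push is pressure × rod cross-section.
Rod cross-section A_rod = π/4 × (26.0 mm)² = 530.9 mm^2
F = P × A_rod

F ≈ 7590 N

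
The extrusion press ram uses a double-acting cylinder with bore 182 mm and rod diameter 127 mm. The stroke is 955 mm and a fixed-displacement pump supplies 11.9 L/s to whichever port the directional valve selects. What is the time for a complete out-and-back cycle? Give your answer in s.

t ≈ 3.16 s

Cap-side area A_cap = π/4 × (182 mm)² = 26020 mm^2
Rod-side annular area A_ann = π/4 × (182² − 127²) = 13350 mm^2
t_ext = A_cap·L/Q = 2.088 s
t_ret = A_ann·L/Q = 1.071 s
t_cycle = t_ext + t_ret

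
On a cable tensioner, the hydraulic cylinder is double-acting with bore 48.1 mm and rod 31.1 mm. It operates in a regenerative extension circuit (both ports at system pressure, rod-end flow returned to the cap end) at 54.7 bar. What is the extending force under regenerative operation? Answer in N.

With equal pressure on both faces, forces on the annular region cancel; the net push is pressure × rod cross-section.
Rod cross-section A_rod = π/4 × (31.1 mm)² = 759.6 mm^2
F = P × A_rod

F ≈ 4160 N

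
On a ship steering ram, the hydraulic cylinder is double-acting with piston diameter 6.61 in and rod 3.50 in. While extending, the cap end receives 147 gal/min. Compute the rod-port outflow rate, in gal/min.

Cap-side area A_cap = π/4 × (6.61 in)² = 34.32 in^2
Rod-side annular area A_ann = π/4 × (6.61² − 3.50²) = 24.69 in^2
Piston speed v = Q_in/A_cap; rod-end outflow Q_out = v × A_ann = Q_in × A_ann/A_cap.

Q_out ≈ 106 gal/min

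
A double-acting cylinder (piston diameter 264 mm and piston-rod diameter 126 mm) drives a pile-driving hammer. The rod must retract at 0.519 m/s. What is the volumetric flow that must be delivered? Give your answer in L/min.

Q ≈ 1320 L/min

Rod-side annular area A_ann = π/4 × (264² − 126²) = 42270 mm^2
Q = A × v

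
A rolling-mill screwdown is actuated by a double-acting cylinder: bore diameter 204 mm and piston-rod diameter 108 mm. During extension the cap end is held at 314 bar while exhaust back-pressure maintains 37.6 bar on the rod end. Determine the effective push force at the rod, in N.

Cap-side area A_cap = π/4 × (204 mm)² = 32690 mm^2
Rod-side annular area A_ann = π/4 × (204² − 108²) = 23520 mm^2
Net thrust = P_cap·A_cap − P_rod·A_ann = 1.026e6 N − 88450 N

F ≈ 9.38e5 N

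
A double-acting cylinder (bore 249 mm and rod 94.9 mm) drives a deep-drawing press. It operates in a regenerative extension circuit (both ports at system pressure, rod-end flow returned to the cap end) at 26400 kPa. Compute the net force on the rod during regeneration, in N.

F ≈ 1.87e5 N

With equal pressure on both faces, forces on the annular region cancel; the net push is pressure × rod cross-section.
Rod cross-section A_rod = π/4 × (94.9 mm)² = 7073 mm^2
F = P × A_rod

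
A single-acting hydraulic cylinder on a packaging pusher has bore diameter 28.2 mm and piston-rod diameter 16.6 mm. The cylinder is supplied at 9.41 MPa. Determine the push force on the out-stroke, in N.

F ≈ 5880 N

Cap-side area A_cap = π/4 × (28.2 mm)² = 624.6 mm^2
F = P × A_cap = 9.41 MPa × A_cap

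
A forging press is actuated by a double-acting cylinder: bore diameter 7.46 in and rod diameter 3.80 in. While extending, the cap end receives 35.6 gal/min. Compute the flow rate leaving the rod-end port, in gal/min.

Cap-side area A_cap = π/4 × (7.46 in)² = 43.71 in^2
Rod-side annular area A_ann = π/4 × (7.46² − 3.80²) = 32.37 in^2
Piston speed v = Q_in/A_cap; rod-end outflow Q_out = v × A_ann = Q_in × A_ann/A_cap.

Q_out ≈ 26.4 gal/min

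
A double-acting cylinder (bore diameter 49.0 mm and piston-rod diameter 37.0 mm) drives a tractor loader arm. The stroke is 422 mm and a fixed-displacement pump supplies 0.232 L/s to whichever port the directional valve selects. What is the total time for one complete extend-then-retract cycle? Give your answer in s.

t ≈ 4.90 s

Cap-side area A_cap = π/4 × (49.0 mm)² = 1886 mm^2
Rod-side annular area A_ann = π/4 × (49.0² − 37.0²) = 810.5 mm^2
t_ext = A_cap·L/Q = 3.430 s
t_ret = A_ann·L/Q = 1.474 s
t_cycle = t_ext + t_ret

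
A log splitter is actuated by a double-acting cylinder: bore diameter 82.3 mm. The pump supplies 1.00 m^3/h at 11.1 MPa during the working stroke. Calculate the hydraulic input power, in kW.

Hydraulic power = P × Q

W ≈ 3.08 kW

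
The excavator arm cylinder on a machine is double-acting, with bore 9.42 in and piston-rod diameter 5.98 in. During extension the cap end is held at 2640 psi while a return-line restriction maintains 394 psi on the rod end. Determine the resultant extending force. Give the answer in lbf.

F ≈ 1.68e5 lbf

Cap-side area A_cap = π/4 × (9.42 in)² = 69.69 in^2
Rod-side annular area A_ann = π/4 × (9.42² − 5.98²) = 41.61 in^2
Net thrust = P_cap·A_cap − P_rod·A_ann = 1.840e5 lbf − 16390 lbf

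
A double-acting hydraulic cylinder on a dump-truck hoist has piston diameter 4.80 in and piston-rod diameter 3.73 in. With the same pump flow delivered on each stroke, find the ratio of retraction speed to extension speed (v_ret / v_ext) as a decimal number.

v_ret/v_ext ≈ 2.52

Cap-side area A_cap = π/4 × (4.80 in)² = 18.10 in^2
Rod-side annular area A_ann = π/4 × (4.80² − 3.73²) = 7.168 in^2
For equal Q, v ∝ 1/A, so v_ret/v_ext = A_cap/A_ann.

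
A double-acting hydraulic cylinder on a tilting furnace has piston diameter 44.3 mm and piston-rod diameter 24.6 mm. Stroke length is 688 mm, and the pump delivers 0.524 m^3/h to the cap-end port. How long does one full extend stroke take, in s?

t ≈ 7.29 s

Cap-side area A_cap = π/4 × (44.3 mm)² = 1541 mm^2
Swept volume V = A × L; t = V / Q = A·L / Q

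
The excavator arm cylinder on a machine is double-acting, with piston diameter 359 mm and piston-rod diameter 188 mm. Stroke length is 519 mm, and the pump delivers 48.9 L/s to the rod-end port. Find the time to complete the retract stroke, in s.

t ≈ 0.780 s

Rod-side annular area A_ann = π/4 × (359² − 188²) = 73460 mm^2
Swept volume V = A × L; t = V / Q = A·L / Q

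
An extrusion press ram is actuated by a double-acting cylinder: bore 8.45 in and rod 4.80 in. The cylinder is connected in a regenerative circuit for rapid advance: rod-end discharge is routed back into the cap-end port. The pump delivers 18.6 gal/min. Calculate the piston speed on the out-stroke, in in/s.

v ≈ 3.96 in/s

In regeneration the rod-end outflow joins the pump flow into the cap end, so the net volume the pump must supply per unit advance equals the rod cross-section area.
Rod cross-section A_rod = π/4 × (4.80 in)² = 18.10 in^2
v = Q_pump / A_rod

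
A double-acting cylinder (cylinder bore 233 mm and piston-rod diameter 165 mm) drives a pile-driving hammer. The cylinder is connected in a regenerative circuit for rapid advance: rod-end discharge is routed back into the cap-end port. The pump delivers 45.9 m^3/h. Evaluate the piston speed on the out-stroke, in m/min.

v ≈ 35.8 m/min

In regeneration the rod-end outflow joins the pump flow into the cap end, so the net volume the pump must supply per unit advance equals the rod cross-section area.
Rod cross-section A_rod = π/4 × (165 mm)² = 21380 mm^2
v = Q_pump / A_rod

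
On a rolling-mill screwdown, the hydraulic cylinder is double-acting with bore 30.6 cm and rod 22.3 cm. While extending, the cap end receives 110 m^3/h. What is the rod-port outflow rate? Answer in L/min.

Q_out ≈ 860 L/min

Cap-side area A_cap = π/4 × (30.6 cm)² = 735.4 cm^2
Rod-side annular area A_ann = π/4 × (30.6² − 22.3²) = 344.8 cm^2
Piston speed v = Q_in/A_cap; rod-end outflow Q_out = v × A_ann = Q_in × A_ann/A_cap.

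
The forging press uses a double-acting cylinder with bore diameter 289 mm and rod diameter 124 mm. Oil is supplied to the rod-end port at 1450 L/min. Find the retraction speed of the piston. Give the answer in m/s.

v ≈ 0.452 m/s

Rod-side annular area A_ann = π/4 × (289² − 124²) = 53520 mm^2
Flow into the rod-end port fills the annular volume.
v = Q / A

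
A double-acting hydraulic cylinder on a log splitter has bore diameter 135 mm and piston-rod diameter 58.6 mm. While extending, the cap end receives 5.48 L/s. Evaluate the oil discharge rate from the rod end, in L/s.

Cap-side area A_cap = π/4 × (135 mm)² = 14310 mm^2
Rod-side annular area A_ann = π/4 × (135² − 58.6²) = 11620 mm^2
Piston speed v = Q_in/A_cap; rod-end outflow Q_out = v × A_ann = Q_in × A_ann/A_cap.

Q_out ≈ 4.45 L/s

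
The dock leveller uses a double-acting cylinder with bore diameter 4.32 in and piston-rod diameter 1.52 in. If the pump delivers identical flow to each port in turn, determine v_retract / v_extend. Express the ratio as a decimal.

v_ret/v_ext ≈ 1.14

Cap-side area A_cap = π/4 × (4.32 in)² = 14.66 in^2
Rod-side annular area A_ann = π/4 × (4.32² − 1.52²) = 12.84 in^2
For equal Q, v ∝ 1/A, so v_ret/v_ext = A_cap/A_ann.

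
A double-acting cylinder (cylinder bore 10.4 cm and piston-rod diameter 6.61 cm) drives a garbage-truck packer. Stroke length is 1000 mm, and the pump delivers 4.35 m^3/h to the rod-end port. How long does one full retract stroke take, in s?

t ≈ 4.19 s

Rod-side annular area A_ann = π/4 × (10.4² − 6.61²) = 50.63 cm^2
Swept volume V = A × L; t = V / Q = A·L / Q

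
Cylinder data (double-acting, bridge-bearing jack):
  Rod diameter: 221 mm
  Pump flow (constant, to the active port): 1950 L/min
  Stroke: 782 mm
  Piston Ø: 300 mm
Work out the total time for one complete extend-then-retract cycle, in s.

t ≈ 2.48 s

Cap-side area A_cap = π/4 × (300 mm)² = 70690 mm^2
Rod-side annular area A_ann = π/4 × (300² − 221²) = 32330 mm^2
t_ext = A_cap·L/Q = 1.701 s
t_ret = A_ann·L/Q = 0.7778 s
t_cycle = t_ext + t_ret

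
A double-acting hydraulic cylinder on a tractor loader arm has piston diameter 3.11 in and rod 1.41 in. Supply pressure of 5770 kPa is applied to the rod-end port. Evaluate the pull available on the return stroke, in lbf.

Rod-side annular area A_ann = π/4 × (3.11² − 1.41²) = 6.035 in^2
On retraction the pressure acts on the annular area (bore minus rod).
F = P × A_ann

F ≈ 5050 lbf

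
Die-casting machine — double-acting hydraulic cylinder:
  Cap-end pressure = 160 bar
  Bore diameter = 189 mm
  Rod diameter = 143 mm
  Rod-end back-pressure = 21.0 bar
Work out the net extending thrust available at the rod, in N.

F ≈ 4.24e5 N

Cap-side area A_cap = π/4 × (189 mm)² = 28060 mm^2
Rod-side annular area A_ann = π/4 × (189² − 143²) = 11990 mm^2
Net thrust = P_cap·A_cap − P_rod·A_ann = 4.489e5 N − 25190 N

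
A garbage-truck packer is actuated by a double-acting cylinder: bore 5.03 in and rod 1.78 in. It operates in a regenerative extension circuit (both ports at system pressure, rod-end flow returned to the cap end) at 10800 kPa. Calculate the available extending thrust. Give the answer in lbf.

With equal pressure on both faces, forces on the annular region cancel; the net push is pressure × rod cross-section.
Rod cross-section A_rod = π/4 × (1.78 in)² = 2.488 in^2
F = P × A_rod

F ≈ 3900 lbf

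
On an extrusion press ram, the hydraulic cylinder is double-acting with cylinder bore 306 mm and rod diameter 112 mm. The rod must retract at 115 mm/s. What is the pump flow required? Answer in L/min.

Q ≈ 439 L/min

Rod-side annular area A_ann = π/4 × (306² − 112²) = 63690 mm^2
Q = A × v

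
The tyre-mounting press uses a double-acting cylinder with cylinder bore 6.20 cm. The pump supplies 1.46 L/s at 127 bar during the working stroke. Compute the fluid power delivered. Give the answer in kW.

Hydraulic power = P × Q

W ≈ 18.5 kW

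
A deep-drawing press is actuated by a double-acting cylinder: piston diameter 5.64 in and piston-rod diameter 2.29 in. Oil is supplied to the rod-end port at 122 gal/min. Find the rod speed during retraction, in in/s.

Rod-side annular area A_ann = π/4 × (5.64² − 2.29²) = 20.86 in^2
Flow into the rod-end port fills the annular volume.
v = Q / A

v ≈ 22.5 in/s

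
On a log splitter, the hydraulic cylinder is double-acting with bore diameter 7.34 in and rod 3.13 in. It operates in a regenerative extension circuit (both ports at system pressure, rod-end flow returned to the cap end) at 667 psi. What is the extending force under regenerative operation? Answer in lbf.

With equal pressure on both faces, forces on the annular region cancel; the net push is pressure × rod cross-section.
Rod cross-section A_rod = π/4 × (3.13 in)² = 7.694 in^2
F = P × A_rod

F ≈ 5130 lbf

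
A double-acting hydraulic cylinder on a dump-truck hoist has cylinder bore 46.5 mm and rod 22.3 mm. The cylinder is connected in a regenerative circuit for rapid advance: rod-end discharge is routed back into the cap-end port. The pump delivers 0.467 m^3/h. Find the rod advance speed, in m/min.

v ≈ 19.9 m/min

In regeneration the rod-end outflow joins the pump flow into the cap end, so the net volume the pump must supply per unit advance equals the rod cross-section area.
Rod cross-section A_rod = π/4 × (22.3 mm)² = 390.6 mm^2
v = Q_pump / A_rod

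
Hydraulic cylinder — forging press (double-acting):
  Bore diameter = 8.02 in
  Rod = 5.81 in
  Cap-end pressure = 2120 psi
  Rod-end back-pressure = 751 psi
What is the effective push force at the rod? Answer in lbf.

F ≈ 89100 lbf

Cap-side area A_cap = π/4 × (8.02 in)² = 50.52 in^2
Rod-side annular area A_ann = π/4 × (8.02² − 5.81²) = 24.01 in^2
Net thrust = P_cap·A_cap − P_rod·A_ann = 1.071e5 lbf − 18030 lbf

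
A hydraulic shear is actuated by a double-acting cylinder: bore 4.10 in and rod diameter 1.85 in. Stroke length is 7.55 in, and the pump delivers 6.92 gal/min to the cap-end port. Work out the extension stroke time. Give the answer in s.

t ≈ 3.74 s

Cap-side area A_cap = π/4 × (4.10 in)² = 13.20 in^2
Swept volume V = A × L; t = V / Q = A·L / Q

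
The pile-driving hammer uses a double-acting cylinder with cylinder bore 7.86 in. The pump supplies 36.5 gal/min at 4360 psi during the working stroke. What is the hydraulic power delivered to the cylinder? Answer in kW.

W ≈ 69.2 kW

Hydraulic power = P × Q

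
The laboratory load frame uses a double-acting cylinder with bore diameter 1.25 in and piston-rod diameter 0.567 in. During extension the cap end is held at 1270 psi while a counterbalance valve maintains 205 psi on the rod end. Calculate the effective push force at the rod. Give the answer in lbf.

Cap-side area A_cap = π/4 × (1.25 in)² = 1.227 in^2
Rod-side annular area A_ann = π/4 × (1.25² − 0.567²) = 0.9747 in^2
Net thrust = P_cap·A_cap − P_rod·A_ann = 1559 lbf − 199.8 lbf

F ≈ 1360 lbf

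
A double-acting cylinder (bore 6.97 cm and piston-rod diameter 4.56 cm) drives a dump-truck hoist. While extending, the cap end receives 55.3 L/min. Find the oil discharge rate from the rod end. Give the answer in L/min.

Q_out ≈ 31.6 L/min

Cap-side area A_cap = π/4 × (6.97 cm)² = 38.16 cm^2
Rod-side annular area A_ann = π/4 × (6.97² − 4.56²) = 21.82 cm^2
Piston speed v = Q_in/A_cap; rod-end outflow Q_out = v × A_ann = Q_in × A_ann/A_cap.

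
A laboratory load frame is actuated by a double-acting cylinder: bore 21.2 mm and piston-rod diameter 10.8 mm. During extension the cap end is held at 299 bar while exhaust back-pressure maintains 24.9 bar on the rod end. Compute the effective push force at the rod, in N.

F ≈ 9900 N

Cap-side area A_cap = π/4 × (21.2 mm)² = 353.0 mm^2
Rod-side annular area A_ann = π/4 × (21.2² − 10.8²) = 261.4 mm^2
Net thrust = P_cap·A_cap − P_rod·A_ann = 10550 N − 650.8 N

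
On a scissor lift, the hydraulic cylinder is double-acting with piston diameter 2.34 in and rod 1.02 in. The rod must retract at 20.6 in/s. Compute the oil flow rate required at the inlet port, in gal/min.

Q ≈ 18.6 gal/min

Rod-side annular area A_ann = π/4 × (2.34² − 1.02²) = 3.483 in^2
Q = A × v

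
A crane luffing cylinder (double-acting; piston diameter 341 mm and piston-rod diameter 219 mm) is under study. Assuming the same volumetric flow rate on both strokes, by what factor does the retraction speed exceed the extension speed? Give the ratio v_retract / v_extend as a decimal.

Cap-side area A_cap = π/4 × (341 mm)² = 91330 mm^2
Rod-side annular area A_ann = π/4 × (341² − 219²) = 53660 mm^2
For equal Q, v ∝ 1/A, so v_ret/v_ext = A_cap/A_ann.

v_ret/v_ext ≈ 1.70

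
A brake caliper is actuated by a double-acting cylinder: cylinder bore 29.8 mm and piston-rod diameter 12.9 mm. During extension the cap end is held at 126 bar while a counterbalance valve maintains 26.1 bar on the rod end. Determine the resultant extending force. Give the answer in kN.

F ≈ 7.31 kN

Cap-side area A_cap = π/4 × (29.8 mm)² = 697.5 mm^2
Rod-side annular area A_ann = π/4 × (29.8² − 12.9²) = 566.8 mm^2
Net thrust = P_cap·A_cap − P_rod·A_ann = 8.788 kN − 1.479 kN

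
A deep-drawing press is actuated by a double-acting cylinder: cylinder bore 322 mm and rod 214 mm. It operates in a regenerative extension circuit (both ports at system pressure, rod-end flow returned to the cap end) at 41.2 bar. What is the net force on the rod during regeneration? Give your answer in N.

With equal pressure on both faces, forces on the annular region cancel; the net push is pressure × rod cross-section.
Rod cross-section A_rod = π/4 × (214 mm)² = 35970 mm^2
F = P × A_rod

F ≈ 1.48e5 N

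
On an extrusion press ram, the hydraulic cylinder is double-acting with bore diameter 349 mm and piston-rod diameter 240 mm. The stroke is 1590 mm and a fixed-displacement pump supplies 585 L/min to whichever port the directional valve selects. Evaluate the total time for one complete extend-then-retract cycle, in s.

Cap-side area A_cap = π/4 × (349 mm)² = 95660 mm^2
Rod-side annular area A_ann = π/4 × (349² − 240²) = 50420 mm^2
t_ext = A_cap·L/Q = 15.60 s
t_ret = A_ann·L/Q = 8.223 s
t_cycle = t_ext + t_ret

t ≈ 23.8 s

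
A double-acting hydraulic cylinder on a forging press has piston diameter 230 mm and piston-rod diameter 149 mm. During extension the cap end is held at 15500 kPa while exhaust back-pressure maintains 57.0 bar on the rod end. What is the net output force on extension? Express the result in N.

Cap-side area A_cap = π/4 × (230 mm)² = 41550 mm^2
Rod-side annular area A_ann = π/4 × (230² − 149²) = 24110 mm^2
Net thrust = P_cap·A_cap − P_rod·A_ann = 6.440e5 N − 1.374e5 N

F ≈ 5.07e5 N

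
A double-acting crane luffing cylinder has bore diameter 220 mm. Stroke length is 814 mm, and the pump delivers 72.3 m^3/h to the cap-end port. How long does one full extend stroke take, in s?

Cap-side area A_cap = π/4 × (220 mm)² = 38010 mm^2
Swept volume V = A × L; t = V / Q = A·L / Q

t ≈ 1.54 s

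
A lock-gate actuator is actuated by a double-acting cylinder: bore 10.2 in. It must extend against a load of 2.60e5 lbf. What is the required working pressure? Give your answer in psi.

P ≈ 3180 psi

Cap-side area A_cap = π/4 × (10.2 in)² = 81.71 in^2
P = F / A = 2.60e5 lbf / A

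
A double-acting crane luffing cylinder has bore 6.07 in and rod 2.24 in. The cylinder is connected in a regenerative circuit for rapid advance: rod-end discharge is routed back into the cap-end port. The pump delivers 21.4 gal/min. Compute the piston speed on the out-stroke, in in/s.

In regeneration the rod-end outflow joins the pump flow into the cap end, so the net volume the pump must supply per unit advance equals the rod cross-section area.
Rod cross-section A_rod = π/4 × (2.24 in)² = 3.941 in^2
v = Q_pump / A_rod

v ≈ 20.9 in/s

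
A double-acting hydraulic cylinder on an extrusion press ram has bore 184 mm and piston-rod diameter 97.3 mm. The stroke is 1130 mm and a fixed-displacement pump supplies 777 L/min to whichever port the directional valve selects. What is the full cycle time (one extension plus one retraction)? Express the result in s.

Cap-side area A_cap = π/4 × (184 mm)² = 26590 mm^2
Rod-side annular area A_ann = π/4 × (184² − 97.3²) = 19150 mm^2
t_ext = A_cap·L/Q = 2.320 s
t_ret = A_ann·L/Q = 1.671 s
t_cycle = t_ext + t_ret

t ≈ 3.99 s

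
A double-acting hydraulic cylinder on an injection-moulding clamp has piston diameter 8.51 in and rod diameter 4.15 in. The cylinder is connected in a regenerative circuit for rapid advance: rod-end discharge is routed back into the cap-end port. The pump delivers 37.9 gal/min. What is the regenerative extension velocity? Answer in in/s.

v ≈ 10.8 in/s

In regeneration the rod-end outflow joins the pump flow into the cap end, so the net volume the pump must supply per unit advance equals the rod cross-section area.
Rod cross-section A_rod = π/4 × (4.15 in)² = 13.53 in^2
v = Q_pump / A_rod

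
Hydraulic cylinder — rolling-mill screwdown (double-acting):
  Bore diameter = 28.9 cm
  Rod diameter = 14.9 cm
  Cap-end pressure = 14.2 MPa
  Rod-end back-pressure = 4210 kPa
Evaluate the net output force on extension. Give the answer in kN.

F ≈ 729 kN

Cap-side area A_cap = π/4 × (28.9 cm)² = 656.0 cm^2
Rod-side annular area A_ann = π/4 × (28.9² − 14.9²) = 481.6 cm^2
Net thrust = P_cap·A_cap − P_rod·A_ann = 931.5 kN − 202.8 kN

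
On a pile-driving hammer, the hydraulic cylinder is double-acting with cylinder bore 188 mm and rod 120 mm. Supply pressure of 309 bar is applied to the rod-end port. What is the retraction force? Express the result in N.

F ≈ 5.08e5 N

Rod-side annular area A_ann = π/4 × (188² − 120²) = 16450 mm^2
On retraction the pressure acts on the annular area (bore minus rod).
F = P × A_ann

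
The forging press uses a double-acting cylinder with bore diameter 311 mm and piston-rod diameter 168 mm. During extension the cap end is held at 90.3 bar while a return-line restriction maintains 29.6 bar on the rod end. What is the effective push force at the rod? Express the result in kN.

Cap-side area A_cap = π/4 × (311 mm)² = 75960 mm^2
Rod-side annular area A_ann = π/4 × (311² − 168²) = 53800 mm^2
Net thrust = P_cap·A_cap − P_rod·A_ann = 686.0 kN − 159.2 kN

F ≈ 527 kN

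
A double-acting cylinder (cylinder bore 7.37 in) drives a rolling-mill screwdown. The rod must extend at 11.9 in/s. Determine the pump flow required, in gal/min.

Cap-side area A_cap = π/4 × (7.37 in)² = 42.66 in^2
Q = A × v

Q ≈ 132 gal/min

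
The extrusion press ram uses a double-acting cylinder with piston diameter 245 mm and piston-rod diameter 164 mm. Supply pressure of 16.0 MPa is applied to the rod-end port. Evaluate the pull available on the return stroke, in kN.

F ≈ 416 kN

Rod-side annular area A_ann = π/4 × (245² − 164²) = 26020 mm^2
On retraction the pressure acts on the annular area (bore minus rod).
F = P × A_ann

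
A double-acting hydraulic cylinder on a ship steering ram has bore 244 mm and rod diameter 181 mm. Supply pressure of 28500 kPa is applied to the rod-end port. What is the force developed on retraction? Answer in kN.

Rod-side annular area A_ann = π/4 × (244² − 181²) = 21030 mm^2
On retraction the pressure acts on the annular area (bore minus rod).
F = P × A_ann

F ≈ 599 kN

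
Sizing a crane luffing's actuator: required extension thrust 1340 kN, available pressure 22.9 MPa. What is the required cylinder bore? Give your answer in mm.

D ≈ 273 mm

Extension force acts on the full piston face: F = P × (π/4)D².
D = √(4F / (πP)) = √(4 × 1340 kN / (π × 22.9 MPa))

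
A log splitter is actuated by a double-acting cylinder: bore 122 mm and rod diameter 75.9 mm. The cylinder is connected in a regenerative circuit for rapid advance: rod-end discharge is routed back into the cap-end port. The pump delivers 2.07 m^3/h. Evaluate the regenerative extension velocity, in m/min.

v ≈ 7.63 m/min

In regeneration the rod-end outflow joins the pump flow into the cap end, so the net volume the pump must supply per unit advance equals the rod cross-section area.
Rod cross-section A_rod = π/4 × (75.9 mm)² = 4525 mm^2
v = Q_pump / A_rod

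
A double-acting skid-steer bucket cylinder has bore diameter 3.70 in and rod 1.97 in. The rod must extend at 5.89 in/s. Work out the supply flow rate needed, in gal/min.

Q ≈ 16.4 gal/min

Cap-side area A_cap = π/4 × (3.70 in)² = 10.75 in^2
Q = A × v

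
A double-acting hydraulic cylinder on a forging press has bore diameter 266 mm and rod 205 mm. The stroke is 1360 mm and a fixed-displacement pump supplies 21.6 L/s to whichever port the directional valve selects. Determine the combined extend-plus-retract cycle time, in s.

t ≈ 4.92 s

Cap-side area A_cap = π/4 × (266 mm)² = 55570 mm^2
Rod-side annular area A_ann = π/4 × (266² − 205²) = 22570 mm^2
t_ext = A_cap·L/Q = 3.499 s
t_ret = A_ann·L/Q = 1.421 s
t_cycle = t_ext + t_ret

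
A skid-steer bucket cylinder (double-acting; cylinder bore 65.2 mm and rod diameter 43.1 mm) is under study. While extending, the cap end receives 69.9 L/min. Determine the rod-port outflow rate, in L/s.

Cap-side area A_cap = π/4 × (65.2 mm)² = 3339 mm^2
Rod-side annular area A_ann = π/4 × (65.2² − 43.1²) = 1880 mm^2
Piston speed v = Q_in/A_cap; rod-end outflow Q_out = v × A_ann = Q_in × A_ann/A_cap.

Q_out ≈ 0.656 L/s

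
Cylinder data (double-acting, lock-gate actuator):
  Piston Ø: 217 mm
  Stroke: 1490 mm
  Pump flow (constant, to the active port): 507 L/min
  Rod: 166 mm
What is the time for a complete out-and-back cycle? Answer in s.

Cap-side area A_cap = π/4 × (217 mm)² = 36980 mm^2
Rod-side annular area A_ann = π/4 × (217² − 166²) = 15340 mm^2
t_ext = A_cap·L/Q = 6.521 s
t_ret = A_ann·L/Q = 2.705 s
t_cycle = t_ext + t_ret

t ≈ 9.23 s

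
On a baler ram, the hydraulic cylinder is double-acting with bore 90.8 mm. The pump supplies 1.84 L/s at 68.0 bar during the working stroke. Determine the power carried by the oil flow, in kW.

W ≈ 12.5 kW

Hydraulic power = P × Q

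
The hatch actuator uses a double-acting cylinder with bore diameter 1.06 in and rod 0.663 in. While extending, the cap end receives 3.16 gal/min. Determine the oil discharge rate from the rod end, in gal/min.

Cap-side area A_cap = π/4 × (1.06 in)² = 0.8825 in^2
Rod-side annular area A_ann = π/4 × (1.06² − 0.663²) = 0.5372 in^2
Piston speed v = Q_in/A_cap; rod-end outflow Q_out = v × A_ann = Q_in × A_ann/A_cap.

Q_out ≈ 1.92 gal/min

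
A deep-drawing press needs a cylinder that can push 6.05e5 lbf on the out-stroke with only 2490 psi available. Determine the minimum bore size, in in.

Extension force acts on the full piston face: F = P × (π/4)D².
D = √(4F / (πP)) = √(4 × 6.05e5 lbf / (π × 2490 psi))

D ≈ 17.6 in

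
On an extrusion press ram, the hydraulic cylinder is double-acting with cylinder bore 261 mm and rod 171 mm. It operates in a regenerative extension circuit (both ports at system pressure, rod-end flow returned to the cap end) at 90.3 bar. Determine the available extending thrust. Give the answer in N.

F ≈ 2.07e5 N

With equal pressure on both faces, forces on the annular region cancel; the net push is pressure × rod cross-section.
Rod cross-section A_rod = π/4 × (171 mm)² = 22970 mm^2
F = P × A_rod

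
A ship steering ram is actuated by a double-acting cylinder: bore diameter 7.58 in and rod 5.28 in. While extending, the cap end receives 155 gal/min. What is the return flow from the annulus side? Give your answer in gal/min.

Q_out ≈ 79.8 gal/min

Cap-side area A_cap = π/4 × (7.58 in)² = 45.13 in^2
Rod-side annular area A_ann = π/4 × (7.58² − 5.28²) = 23.23 in^2
Piston speed v = Q_in/A_cap; rod-end outflow Q_out = v × A_ann = Q_in × A_ann/A_cap.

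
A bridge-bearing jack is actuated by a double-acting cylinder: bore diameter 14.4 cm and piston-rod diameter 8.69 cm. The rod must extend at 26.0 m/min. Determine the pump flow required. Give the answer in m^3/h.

Q ≈ 25.4 m^3/h

Cap-side area A_cap = π/4 × (14.4 cm)² = 162.9 cm^2
Q = A × v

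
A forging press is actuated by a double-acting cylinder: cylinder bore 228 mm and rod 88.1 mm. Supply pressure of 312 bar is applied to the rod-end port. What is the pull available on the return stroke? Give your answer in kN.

F ≈ 1080 kN

Rod-side annular area A_ann = π/4 × (228² − 88.1²) = 34730 mm^2
On retraction the pressure acts on the annular area (bore minus rod).
F = P × A_ann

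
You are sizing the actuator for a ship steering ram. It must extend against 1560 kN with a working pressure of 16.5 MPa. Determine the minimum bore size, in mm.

Extension force acts on the full piston face: F = P × (π/4)D².
D = √(4F / (πP)) = √(4 × 1560 kN / (π × 16.5 MPa))

D ≈ 347 mm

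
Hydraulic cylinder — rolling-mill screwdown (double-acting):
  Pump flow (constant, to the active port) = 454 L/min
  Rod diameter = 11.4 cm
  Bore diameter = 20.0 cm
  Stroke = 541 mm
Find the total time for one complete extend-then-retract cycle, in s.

t ≈ 3.76 s

Cap-side area A_cap = π/4 × (20.0 cm)² = 314.2 cm^2
Rod-side annular area A_ann = π/4 × (20.0² − 11.4²) = 212.1 cm^2
t_ext = A_cap·L/Q = 2.246 s
t_ret = A_ann·L/Q = 1.516 s
t_cycle = t_ext + t_ret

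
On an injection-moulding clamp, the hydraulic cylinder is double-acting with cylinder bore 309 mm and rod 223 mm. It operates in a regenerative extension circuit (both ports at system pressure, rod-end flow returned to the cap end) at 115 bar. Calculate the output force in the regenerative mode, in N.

F ≈ 4.49e5 N

With equal pressure on both faces, forces on the annular region cancel; the net push is pressure × rod cross-section.
Rod cross-section A_rod = π/4 × (223 mm)² = 39060 mm^2
F = P × A_rod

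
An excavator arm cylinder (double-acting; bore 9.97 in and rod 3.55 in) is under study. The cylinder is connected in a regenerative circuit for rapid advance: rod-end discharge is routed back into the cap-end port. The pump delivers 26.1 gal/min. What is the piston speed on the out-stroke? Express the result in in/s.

v ≈ 10.2 in/s

In regeneration the rod-end outflow joins the pump flow into the cap end, so the net volume the pump must supply per unit advance equals the rod cross-section area.
Rod cross-section A_rod = π/4 × (3.55 in)² = 9.898 in^2
v = Q_pump / A_rod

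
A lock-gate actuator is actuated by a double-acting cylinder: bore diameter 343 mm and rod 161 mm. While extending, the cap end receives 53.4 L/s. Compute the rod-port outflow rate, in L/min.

Cap-side area A_cap = π/4 × (343 mm)² = 92400 mm^2
Rod-side annular area A_ann = π/4 × (343² − 161²) = 72040 mm^2
Piston speed v = Q_in/A_cap; rod-end outflow Q_out = v × A_ann = Q_in × A_ann/A_cap.

Q_out ≈ 2500 L/min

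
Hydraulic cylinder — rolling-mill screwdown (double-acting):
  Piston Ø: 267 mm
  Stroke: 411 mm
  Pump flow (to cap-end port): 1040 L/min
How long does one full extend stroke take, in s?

t ≈ 1.33 s

Cap-side area A_cap = π/4 × (267 mm)² = 55990 mm^2
Swept volume V = A × L; t = V / Q = A·L / Q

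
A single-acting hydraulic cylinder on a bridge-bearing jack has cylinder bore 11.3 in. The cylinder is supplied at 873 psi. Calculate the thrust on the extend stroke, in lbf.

Cap-side area A_cap = π/4 × (11.3 in)² = 100.3 in^2
F = P × A_cap = 873 psi × A_cap

F ≈ 87600 lbf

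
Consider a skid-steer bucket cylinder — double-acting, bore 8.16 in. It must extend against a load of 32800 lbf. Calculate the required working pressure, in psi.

P ≈ 627 psi

Cap-side area A_cap = π/4 × (8.16 in)² = 52.30 in^2
P = F / A = 32800 lbf / A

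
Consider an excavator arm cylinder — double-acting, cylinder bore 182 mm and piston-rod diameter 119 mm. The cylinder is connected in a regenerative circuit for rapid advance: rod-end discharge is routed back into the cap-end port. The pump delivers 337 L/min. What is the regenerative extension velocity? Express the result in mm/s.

v ≈ 505 mm/s

In regeneration the rod-end outflow joins the pump flow into the cap end, so the net volume the pump must supply per unit advance equals the rod cross-section area.
Rod cross-section A_rod = π/4 × (119 mm)² = 11120 mm^2
v = Q_pump / A_rod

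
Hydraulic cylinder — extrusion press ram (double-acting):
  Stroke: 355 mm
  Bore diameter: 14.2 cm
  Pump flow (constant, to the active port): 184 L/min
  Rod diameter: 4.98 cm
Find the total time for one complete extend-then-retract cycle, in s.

t ≈ 3.44 s

Cap-side area A_cap = π/4 × (14.2 cm)² = 158.4 cm^2
Rod-side annular area A_ann = π/4 × (14.2² − 4.98²) = 138.9 cm^2
t_ext = A_cap·L/Q = 1.833 s
t_ret = A_ann·L/Q = 1.608 s
t_cycle = t_ext + t_ret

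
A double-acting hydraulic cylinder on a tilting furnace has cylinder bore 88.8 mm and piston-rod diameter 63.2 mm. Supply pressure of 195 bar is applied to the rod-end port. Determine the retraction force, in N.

Rod-side annular area A_ann = π/4 × (88.8² − 63.2²) = 3056 mm^2
On retraction the pressure acts on the annular area (bore minus rod).
F = P × A_ann

F ≈ 59600 N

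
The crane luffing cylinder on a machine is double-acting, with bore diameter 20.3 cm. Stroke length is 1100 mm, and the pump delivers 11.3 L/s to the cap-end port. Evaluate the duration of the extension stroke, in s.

Cap-side area A_cap = π/4 × (20.3 cm)² = 323.7 cm^2
Swept volume V = A × L; t = V / Q = A·L / Q

t ≈ 3.15 s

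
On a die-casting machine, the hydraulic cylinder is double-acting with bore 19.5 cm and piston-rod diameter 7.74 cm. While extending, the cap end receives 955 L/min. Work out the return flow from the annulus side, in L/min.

Q_out ≈ 805 L/min

Cap-side area A_cap = π/4 × (19.5 cm)² = 298.6 cm^2
Rod-side annular area A_ann = π/4 × (19.5² − 7.74²) = 251.6 cm^2
Piston speed v = Q_in/A_cap; rod-end outflow Q_out = v × A_ann = Q_in × A_ann/A_cap.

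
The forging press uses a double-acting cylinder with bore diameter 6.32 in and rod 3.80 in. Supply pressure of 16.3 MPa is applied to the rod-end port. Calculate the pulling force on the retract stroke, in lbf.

Rod-side annular area A_ann = π/4 × (6.32² − 3.80²) = 20.03 in^2
On retraction the pressure acts on the annular area (bore minus rod).
F = P × A_ann

F ≈ 47400 lbf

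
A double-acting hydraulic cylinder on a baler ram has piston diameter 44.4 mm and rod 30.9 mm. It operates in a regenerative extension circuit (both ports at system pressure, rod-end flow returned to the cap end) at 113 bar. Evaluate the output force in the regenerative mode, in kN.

With equal pressure on both faces, forces on the annular region cancel; the net push is pressure × rod cross-section.
Rod cross-section A_rod = π/4 × (30.9 mm)² = 749.9 mm^2
F = P × A_rod

F ≈ 8.47 kN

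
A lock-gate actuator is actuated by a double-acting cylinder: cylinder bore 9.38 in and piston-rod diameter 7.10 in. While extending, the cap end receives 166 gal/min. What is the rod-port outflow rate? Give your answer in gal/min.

Q_out ≈ 70.9 gal/min

Cap-side area A_cap = π/4 × (9.38 in)² = 69.10 in^2
Rod-side annular area A_ann = π/4 × (9.38² − 7.10²) = 29.51 in^2
Piston speed v = Q_in/A_cap; rod-end outflow Q_out = v × A_ann = Q_in × A_ann/A_cap.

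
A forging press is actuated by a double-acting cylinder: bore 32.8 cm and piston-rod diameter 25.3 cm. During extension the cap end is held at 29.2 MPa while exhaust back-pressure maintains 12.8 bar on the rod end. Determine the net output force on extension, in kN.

Cap-side area A_cap = π/4 × (32.8 cm)² = 845.0 cm^2
Rod-side annular area A_ann = π/4 × (32.8² − 25.3²) = 342.2 cm^2
Net thrust = P_cap·A_cap − P_rod·A_ann = 2467 kN − 43.81 kN

F ≈ 2420 kN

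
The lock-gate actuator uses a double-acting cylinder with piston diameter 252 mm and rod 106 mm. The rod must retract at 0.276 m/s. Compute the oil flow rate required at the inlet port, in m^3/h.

Q ≈ 40.8 m^3/h

Rod-side annular area A_ann = π/4 × (252² − 106²) = 41050 mm^2
Q = A × v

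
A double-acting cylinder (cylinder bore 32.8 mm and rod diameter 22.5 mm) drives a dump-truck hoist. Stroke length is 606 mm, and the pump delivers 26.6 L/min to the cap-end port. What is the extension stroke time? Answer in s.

Cap-side area A_cap = π/4 × (32.8 mm)² = 845.0 mm^2
Swept volume V = A × L; t = V / Q = A·L / Q

t ≈ 1.15 s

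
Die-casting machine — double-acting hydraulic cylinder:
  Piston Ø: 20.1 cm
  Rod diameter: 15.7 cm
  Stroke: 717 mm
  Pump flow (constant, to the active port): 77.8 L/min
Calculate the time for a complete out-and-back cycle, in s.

Cap-side area A_cap = π/4 × (20.1 cm)² = 317.3 cm^2
Rod-side annular area A_ann = π/4 × (20.1² − 15.7²) = 123.7 cm^2
t_ext = A_cap·L/Q = 17.55 s
t_ret = A_ann·L/Q = 6.841 s
t_cycle = t_ext + t_ret

t ≈ 24.4 s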